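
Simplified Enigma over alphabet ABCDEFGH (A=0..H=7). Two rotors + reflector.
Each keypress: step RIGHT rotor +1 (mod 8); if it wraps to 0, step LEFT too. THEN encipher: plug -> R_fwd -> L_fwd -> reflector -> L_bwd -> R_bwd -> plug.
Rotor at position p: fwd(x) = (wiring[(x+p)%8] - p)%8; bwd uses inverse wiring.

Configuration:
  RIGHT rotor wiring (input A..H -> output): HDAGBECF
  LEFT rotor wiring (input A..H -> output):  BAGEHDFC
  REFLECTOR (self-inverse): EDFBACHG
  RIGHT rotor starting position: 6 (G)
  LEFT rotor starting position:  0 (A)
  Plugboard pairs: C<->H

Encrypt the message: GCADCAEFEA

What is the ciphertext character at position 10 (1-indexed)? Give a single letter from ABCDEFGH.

Char 1 ('G'): step: R->7, L=0; G->plug->G->R->F->L->D->refl->B->L'->A->R'->B->plug->B
Char 2 ('C'): step: R->0, L->1 (L advanced); C->plug->H->R->F->L->E->refl->A->L'->H->R'->A->plug->A
Char 3 ('A'): step: R->1, L=1; A->plug->A->R->C->L->D->refl->B->L'->G->R'->H->plug->C
Char 4 ('D'): step: R->2, L=1; D->plug->D->R->C->L->D->refl->B->L'->G->R'->A->plug->A
Char 5 ('C'): step: R->3, L=1; C->plug->H->R->F->L->E->refl->A->L'->H->R'->D->plug->D
Char 6 ('A'): step: R->4, L=1; A->plug->A->R->F->L->E->refl->A->L'->H->R'->F->plug->F
Char 7 ('E'): step: R->5, L=1; E->plug->E->R->G->L->B->refl->D->L'->C->R'->D->plug->D
Char 8 ('F'): step: R->6, L=1; F->plug->F->R->A->L->H->refl->G->L'->D->R'->G->plug->G
Char 9 ('E'): step: R->7, L=1; E->plug->E->R->H->L->A->refl->E->L'->F->R'->G->plug->G
Char 10 ('A'): step: R->0, L->2 (L advanced); A->plug->A->R->H->L->G->refl->H->L'->G->R'->D->plug->D

D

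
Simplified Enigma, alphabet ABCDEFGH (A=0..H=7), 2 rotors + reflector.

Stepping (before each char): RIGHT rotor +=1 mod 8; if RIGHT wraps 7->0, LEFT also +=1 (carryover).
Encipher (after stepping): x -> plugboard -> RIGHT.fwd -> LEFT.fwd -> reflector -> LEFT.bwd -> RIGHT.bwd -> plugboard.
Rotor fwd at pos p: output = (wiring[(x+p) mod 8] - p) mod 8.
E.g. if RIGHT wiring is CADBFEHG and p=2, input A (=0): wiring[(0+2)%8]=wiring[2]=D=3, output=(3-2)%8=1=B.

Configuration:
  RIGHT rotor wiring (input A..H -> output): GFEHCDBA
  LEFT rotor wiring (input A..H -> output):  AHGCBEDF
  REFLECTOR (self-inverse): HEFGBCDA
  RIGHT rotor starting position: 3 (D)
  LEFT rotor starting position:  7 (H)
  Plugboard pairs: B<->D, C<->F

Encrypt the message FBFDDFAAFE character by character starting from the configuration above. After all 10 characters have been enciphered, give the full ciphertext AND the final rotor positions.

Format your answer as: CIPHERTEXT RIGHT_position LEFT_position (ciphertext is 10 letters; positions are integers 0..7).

Char 1 ('F'): step: R->4, L=7; F->plug->C->R->F->L->C->refl->F->L'->G->R'->A->plug->A
Char 2 ('B'): step: R->5, L=7; B->plug->D->R->B->L->B->refl->E->L'->H->R'->F->plug->C
Char 3 ('F'): step: R->6, L=7; F->plug->C->R->A->L->G->refl->D->L'->E->R'->G->plug->G
Char 4 ('D'): step: R->7, L=7; D->plug->B->R->H->L->E->refl->B->L'->B->R'->A->plug->A
Char 5 ('D'): step: R->0, L->0 (L advanced); D->plug->B->R->F->L->E->refl->B->L'->E->R'->C->plug->F
Char 6 ('F'): step: R->1, L=0; F->plug->C->R->G->L->D->refl->G->L'->C->R'->E->plug->E
Char 7 ('A'): step: R->2, L=0; A->plug->A->R->C->L->G->refl->D->L'->G->R'->F->plug->C
Char 8 ('A'): step: R->3, L=0; A->plug->A->R->E->L->B->refl->E->L'->F->R'->E->plug->E
Char 9 ('F'): step: R->4, L=0; F->plug->C->R->F->L->E->refl->B->L'->E->R'->D->plug->B
Char 10 ('E'): step: R->5, L=0; E->plug->E->R->A->L->A->refl->H->L'->B->R'->D->plug->B
Final: ciphertext=ACGAFECEBB, RIGHT=5, LEFT=0

Answer: ACGAFECEBB 5 0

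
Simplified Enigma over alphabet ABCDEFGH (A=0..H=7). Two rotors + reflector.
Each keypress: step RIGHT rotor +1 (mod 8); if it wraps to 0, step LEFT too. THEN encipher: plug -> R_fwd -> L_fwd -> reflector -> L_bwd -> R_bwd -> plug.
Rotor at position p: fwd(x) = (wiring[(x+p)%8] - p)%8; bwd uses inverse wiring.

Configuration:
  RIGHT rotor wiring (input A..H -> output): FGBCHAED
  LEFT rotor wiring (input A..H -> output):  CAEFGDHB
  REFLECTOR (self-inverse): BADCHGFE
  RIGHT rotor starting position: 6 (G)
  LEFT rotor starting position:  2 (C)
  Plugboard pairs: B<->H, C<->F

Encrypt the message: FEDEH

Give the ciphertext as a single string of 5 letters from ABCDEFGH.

Answer: ADBAB

Derivation:
Char 1 ('F'): step: R->7, L=2; F->plug->C->R->H->L->G->refl->F->L'->E->R'->A->plug->A
Char 2 ('E'): step: R->0, L->3 (L advanced); E->plug->E->R->H->L->B->refl->A->L'->C->R'->D->plug->D
Char 3 ('D'): step: R->1, L=3; D->plug->D->R->G->L->F->refl->G->L'->E->R'->H->plug->B
Char 4 ('E'): step: R->2, L=3; E->plug->E->R->C->L->A->refl->B->L'->H->R'->A->plug->A
Char 5 ('H'): step: R->3, L=3; H->plug->B->R->E->L->G->refl->F->L'->G->R'->H->plug->B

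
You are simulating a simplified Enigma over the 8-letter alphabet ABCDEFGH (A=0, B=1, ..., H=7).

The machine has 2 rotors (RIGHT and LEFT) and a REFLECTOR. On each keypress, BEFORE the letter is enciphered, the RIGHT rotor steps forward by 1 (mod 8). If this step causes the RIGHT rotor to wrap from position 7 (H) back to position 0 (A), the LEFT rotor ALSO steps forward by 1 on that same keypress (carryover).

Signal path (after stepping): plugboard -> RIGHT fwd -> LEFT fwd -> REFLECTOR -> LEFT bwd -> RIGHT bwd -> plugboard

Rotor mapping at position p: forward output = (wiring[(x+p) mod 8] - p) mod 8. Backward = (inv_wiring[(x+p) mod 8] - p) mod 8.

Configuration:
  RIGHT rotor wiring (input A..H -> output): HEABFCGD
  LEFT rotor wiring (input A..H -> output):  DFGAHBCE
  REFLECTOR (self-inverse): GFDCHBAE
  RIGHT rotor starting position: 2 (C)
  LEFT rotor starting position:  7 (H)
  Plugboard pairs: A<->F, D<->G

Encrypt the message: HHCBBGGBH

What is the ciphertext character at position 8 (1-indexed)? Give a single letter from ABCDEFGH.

Char 1 ('H'): step: R->3, L=7; H->plug->H->R->F->L->A->refl->G->L'->C->R'->B->plug->B
Char 2 ('H'): step: R->4, L=7; H->plug->H->R->F->L->A->refl->G->L'->C->R'->C->plug->C
Char 3 ('C'): step: R->5, L=7; C->plug->C->R->G->L->C->refl->D->L'->H->R'->E->plug->E
Char 4 ('B'): step: R->6, L=7; B->plug->B->R->F->L->A->refl->G->L'->C->R'->E->plug->E
Char 5 ('B'): step: R->7, L=7; B->plug->B->R->A->L->F->refl->B->L'->E->R'->A->plug->F
Char 6 ('G'): step: R->0, L->0 (L advanced); G->plug->D->R->B->L->F->refl->B->L'->F->R'->E->plug->E
Char 7 ('G'): step: R->1, L=0; G->plug->D->R->E->L->H->refl->E->L'->H->R'->B->plug->B
Char 8 ('B'): step: R->2, L=0; B->plug->B->R->H->L->E->refl->H->L'->E->R'->E->plug->E

E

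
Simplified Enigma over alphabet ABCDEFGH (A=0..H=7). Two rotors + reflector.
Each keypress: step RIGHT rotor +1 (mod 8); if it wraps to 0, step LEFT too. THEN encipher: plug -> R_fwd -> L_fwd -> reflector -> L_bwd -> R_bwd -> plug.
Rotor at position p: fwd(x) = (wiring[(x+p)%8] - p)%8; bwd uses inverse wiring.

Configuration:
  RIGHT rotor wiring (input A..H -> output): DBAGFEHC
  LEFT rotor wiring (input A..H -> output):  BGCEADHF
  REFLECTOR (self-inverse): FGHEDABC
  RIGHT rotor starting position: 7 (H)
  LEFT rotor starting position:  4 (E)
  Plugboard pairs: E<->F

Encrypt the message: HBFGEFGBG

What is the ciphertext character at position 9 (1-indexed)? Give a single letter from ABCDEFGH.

Char 1 ('H'): step: R->0, L->5 (L advanced); H->plug->H->R->C->L->A->refl->F->L'->F->R'->E->plug->F
Char 2 ('B'): step: R->1, L=5; B->plug->B->R->H->L->D->refl->E->L'->D->R'->E->plug->F
Char 3 ('F'): step: R->2, L=5; F->plug->E->R->F->L->F->refl->A->L'->C->R'->D->plug->D
Char 4 ('G'): step: R->3, L=5; G->plug->G->R->G->L->H->refl->C->L'->B->R'->C->plug->C
Char 5 ('E'): step: R->4, L=5; E->plug->F->R->F->L->F->refl->A->L'->C->R'->H->plug->H
Char 6 ('F'): step: R->5, L=5; F->plug->E->R->E->L->B->refl->G->L'->A->R'->H->plug->H
Char 7 ('G'): step: R->6, L=5; G->plug->G->R->H->L->D->refl->E->L'->D->R'->D->plug->D
Char 8 ('B'): step: R->7, L=5; B->plug->B->R->E->L->B->refl->G->L'->A->R'->H->plug->H
Char 9 ('G'): step: R->0, L->6 (L advanced); G->plug->G->R->H->L->F->refl->A->L'->D->R'->A->plug->A

A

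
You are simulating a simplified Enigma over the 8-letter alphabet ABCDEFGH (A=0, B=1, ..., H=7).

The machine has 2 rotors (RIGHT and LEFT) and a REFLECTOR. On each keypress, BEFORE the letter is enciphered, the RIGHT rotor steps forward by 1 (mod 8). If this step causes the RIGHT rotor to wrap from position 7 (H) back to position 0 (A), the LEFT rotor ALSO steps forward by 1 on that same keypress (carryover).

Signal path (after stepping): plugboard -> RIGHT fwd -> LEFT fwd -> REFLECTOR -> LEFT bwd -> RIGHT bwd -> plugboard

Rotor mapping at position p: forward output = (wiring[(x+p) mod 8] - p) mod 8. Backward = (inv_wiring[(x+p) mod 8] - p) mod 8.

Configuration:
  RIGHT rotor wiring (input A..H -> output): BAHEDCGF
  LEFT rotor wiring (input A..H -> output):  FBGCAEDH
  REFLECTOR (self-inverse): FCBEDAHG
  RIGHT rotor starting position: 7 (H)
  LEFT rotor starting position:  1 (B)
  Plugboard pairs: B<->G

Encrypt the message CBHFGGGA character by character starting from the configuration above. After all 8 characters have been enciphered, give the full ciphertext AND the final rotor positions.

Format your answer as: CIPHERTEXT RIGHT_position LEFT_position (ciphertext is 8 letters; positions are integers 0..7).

Answer: FCDGHADD 7 2

Derivation:
Char 1 ('C'): step: R->0, L->2 (L advanced); C->plug->C->R->H->L->H->refl->G->L'->C->R'->F->plug->F
Char 2 ('B'): step: R->1, L=2; B->plug->G->R->E->L->B->refl->C->L'->D->R'->C->plug->C
Char 3 ('H'): step: R->2, L=2; H->plug->H->R->G->L->D->refl->E->L'->A->R'->D->plug->D
Char 4 ('F'): step: R->3, L=2; F->plug->F->R->G->L->D->refl->E->L'->A->R'->B->plug->G
Char 5 ('G'): step: R->4, L=2; G->plug->B->R->G->L->D->refl->E->L'->A->R'->H->plug->H
Char 6 ('G'): step: R->5, L=2; G->plug->B->R->B->L->A->refl->F->L'->F->R'->A->plug->A
Char 7 ('G'): step: R->6, L=2; G->plug->B->R->H->L->H->refl->G->L'->C->R'->D->plug->D
Char 8 ('A'): step: R->7, L=2; A->plug->A->R->G->L->D->refl->E->L'->A->R'->D->plug->D
Final: ciphertext=FCDGHADD, RIGHT=7, LEFT=2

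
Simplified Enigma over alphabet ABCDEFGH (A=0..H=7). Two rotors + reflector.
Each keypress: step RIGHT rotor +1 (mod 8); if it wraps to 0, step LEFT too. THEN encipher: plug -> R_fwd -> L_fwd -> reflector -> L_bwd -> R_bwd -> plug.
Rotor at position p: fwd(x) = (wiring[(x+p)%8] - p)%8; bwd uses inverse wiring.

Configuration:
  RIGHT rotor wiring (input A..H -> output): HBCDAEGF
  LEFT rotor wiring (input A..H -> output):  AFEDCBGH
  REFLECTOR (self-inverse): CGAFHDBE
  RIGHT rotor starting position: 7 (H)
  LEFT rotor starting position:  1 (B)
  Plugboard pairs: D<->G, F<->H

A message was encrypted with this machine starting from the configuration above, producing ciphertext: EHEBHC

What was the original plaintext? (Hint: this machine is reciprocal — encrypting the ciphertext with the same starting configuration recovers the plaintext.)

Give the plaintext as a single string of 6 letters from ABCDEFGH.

Answer: CGHFFG

Derivation:
Char 1 ('E'): step: R->0, L->2 (L advanced); E->plug->E->R->A->L->C->refl->A->L'->C->R'->C->plug->C
Char 2 ('H'): step: R->1, L=2; H->plug->F->R->F->L->F->refl->D->L'->H->R'->D->plug->G
Char 3 ('E'): step: R->2, L=2; E->plug->E->R->E->L->E->refl->H->L'->D->R'->F->plug->H
Char 4 ('B'): step: R->3, L=2; B->plug->B->R->F->L->F->refl->D->L'->H->R'->H->plug->F
Char 5 ('H'): step: R->4, L=2; H->plug->F->R->F->L->F->refl->D->L'->H->R'->H->plug->F
Char 6 ('C'): step: R->5, L=2; C->plug->C->R->A->L->C->refl->A->L'->C->R'->D->plug->G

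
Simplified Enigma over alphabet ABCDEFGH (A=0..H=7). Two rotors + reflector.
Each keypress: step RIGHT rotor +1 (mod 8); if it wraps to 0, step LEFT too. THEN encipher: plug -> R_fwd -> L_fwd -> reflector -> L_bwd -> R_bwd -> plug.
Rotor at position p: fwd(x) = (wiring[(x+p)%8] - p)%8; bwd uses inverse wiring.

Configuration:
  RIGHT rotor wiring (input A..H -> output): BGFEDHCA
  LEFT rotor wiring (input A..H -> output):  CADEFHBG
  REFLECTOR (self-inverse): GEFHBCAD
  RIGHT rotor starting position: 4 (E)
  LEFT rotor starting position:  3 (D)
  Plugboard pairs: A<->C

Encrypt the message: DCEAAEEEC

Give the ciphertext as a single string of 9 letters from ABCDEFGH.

Char 1 ('D'): step: R->5, L=3; D->plug->D->R->E->L->D->refl->H->L'->F->R'->B->plug->B
Char 2 ('C'): step: R->6, L=3; C->plug->A->R->E->L->D->refl->H->L'->F->R'->G->plug->G
Char 3 ('E'): step: R->7, L=3; E->plug->E->R->F->L->H->refl->D->L'->E->R'->F->plug->F
Char 4 ('A'): step: R->0, L->4 (L advanced); A->plug->C->R->F->L->E->refl->B->L'->A->R'->H->plug->H
Char 5 ('A'): step: R->1, L=4; A->plug->C->R->D->L->C->refl->F->L'->C->R'->D->plug->D
Char 6 ('E'): step: R->2, L=4; E->plug->E->R->A->L->B->refl->E->L'->F->R'->D->plug->D
Char 7 ('E'): step: R->3, L=4; E->plug->E->R->F->L->E->refl->B->L'->A->R'->B->plug->B
Char 8 ('E'): step: R->4, L=4; E->plug->E->R->F->L->E->refl->B->L'->A->R'->H->plug->H
Char 9 ('C'): step: R->5, L=4; C->plug->A->R->C->L->F->refl->C->L'->D->R'->C->plug->A

Answer: BGFHDDBHA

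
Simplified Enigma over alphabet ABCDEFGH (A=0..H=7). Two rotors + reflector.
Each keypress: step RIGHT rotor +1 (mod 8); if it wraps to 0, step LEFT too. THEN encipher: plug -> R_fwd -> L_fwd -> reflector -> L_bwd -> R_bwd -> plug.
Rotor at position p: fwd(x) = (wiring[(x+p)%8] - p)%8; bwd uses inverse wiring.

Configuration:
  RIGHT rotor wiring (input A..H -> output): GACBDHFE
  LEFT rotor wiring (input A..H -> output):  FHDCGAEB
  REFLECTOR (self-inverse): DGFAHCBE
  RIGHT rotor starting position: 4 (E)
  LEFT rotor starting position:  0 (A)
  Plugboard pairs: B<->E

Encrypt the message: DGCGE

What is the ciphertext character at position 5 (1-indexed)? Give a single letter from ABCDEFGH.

Char 1 ('D'): step: R->5, L=0; D->plug->D->R->B->L->H->refl->E->L'->G->R'->H->plug->H
Char 2 ('G'): step: R->6, L=0; G->plug->G->R->F->L->A->refl->D->L'->C->R'->D->plug->D
Char 3 ('C'): step: R->7, L=0; C->plug->C->R->B->L->H->refl->E->L'->G->R'->H->plug->H
Char 4 ('G'): step: R->0, L->1 (L advanced); G->plug->G->R->F->L->D->refl->A->L'->G->R'->A->plug->A
Char 5 ('E'): step: R->1, L=1; E->plug->B->R->B->L->C->refl->F->L'->D->R'->G->plug->G

G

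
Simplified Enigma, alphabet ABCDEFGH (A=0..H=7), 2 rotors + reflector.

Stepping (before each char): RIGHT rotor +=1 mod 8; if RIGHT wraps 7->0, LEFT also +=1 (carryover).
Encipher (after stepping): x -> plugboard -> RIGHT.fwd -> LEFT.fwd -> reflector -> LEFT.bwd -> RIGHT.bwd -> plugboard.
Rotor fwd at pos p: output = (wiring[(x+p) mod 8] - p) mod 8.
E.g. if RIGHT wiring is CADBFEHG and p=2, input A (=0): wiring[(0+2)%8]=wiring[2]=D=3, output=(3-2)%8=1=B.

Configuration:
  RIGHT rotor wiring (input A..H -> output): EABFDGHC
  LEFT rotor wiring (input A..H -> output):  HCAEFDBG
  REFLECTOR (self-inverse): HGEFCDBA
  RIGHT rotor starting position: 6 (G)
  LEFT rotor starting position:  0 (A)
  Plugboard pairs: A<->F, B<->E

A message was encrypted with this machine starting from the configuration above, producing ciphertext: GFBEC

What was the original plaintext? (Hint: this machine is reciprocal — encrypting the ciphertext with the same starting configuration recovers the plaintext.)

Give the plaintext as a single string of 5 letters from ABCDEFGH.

Answer: BBGDD

Derivation:
Char 1 ('G'): step: R->7, L=0; G->plug->G->R->H->L->G->refl->B->L'->G->R'->E->plug->B
Char 2 ('F'): step: R->0, L->1 (L advanced); F->plug->A->R->E->L->C->refl->E->L'->D->R'->E->plug->B
Char 3 ('B'): step: R->1, L=1; B->plug->E->R->F->L->A->refl->H->L'->B->R'->G->plug->G
Char 4 ('E'): step: R->2, L=1; E->plug->B->R->D->L->E->refl->C->L'->E->R'->D->plug->D
Char 5 ('C'): step: R->3, L=1; C->plug->C->R->D->L->E->refl->C->L'->E->R'->D->plug->D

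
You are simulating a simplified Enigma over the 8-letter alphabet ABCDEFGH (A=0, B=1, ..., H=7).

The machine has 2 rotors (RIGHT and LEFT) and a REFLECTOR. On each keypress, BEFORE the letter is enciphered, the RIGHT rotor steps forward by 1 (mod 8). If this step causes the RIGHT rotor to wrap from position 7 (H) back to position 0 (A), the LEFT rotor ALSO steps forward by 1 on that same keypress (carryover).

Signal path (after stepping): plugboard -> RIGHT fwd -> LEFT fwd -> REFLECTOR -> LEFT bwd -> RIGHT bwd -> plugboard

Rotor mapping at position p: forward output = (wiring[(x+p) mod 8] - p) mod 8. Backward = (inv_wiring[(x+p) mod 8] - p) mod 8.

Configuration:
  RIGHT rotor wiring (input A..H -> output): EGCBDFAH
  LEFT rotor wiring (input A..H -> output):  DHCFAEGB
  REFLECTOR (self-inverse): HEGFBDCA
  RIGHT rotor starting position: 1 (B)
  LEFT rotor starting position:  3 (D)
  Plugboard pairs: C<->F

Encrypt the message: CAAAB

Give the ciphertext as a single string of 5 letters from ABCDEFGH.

Answer: BFHGC

Derivation:
Char 1 ('C'): step: R->2, L=3; C->plug->F->R->F->L->A->refl->H->L'->H->R'->B->plug->B
Char 2 ('A'): step: R->3, L=3; A->plug->A->R->G->L->E->refl->B->L'->C->R'->C->plug->F
Char 3 ('A'): step: R->4, L=3; A->plug->A->R->H->L->H->refl->A->L'->F->R'->H->plug->H
Char 4 ('A'): step: R->5, L=3; A->plug->A->R->A->L->C->refl->G->L'->E->R'->G->plug->G
Char 5 ('B'): step: R->6, L=3; B->plug->B->R->B->L->F->refl->D->L'->D->R'->F->plug->C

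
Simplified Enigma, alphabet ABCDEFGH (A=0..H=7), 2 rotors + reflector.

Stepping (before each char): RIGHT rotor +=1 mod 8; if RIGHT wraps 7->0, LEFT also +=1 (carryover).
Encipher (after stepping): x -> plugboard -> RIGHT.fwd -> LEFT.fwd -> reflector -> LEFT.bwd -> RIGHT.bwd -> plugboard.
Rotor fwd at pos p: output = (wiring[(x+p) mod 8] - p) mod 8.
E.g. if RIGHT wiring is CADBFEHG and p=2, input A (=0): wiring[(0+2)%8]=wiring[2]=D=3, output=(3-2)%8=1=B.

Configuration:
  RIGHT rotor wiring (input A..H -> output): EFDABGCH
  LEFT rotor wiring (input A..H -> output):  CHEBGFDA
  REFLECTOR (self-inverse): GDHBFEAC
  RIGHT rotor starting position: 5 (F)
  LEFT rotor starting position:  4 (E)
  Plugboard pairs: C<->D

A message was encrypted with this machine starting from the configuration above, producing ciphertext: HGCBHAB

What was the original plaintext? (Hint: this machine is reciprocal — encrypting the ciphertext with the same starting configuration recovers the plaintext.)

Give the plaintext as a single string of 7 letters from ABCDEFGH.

Answer: FHEDBEG

Derivation:
Char 1 ('H'): step: R->6, L=4; H->plug->H->R->A->L->C->refl->H->L'->C->R'->F->plug->F
Char 2 ('G'): step: R->7, L=4; G->plug->G->R->H->L->F->refl->E->L'->D->R'->H->plug->H
Char 3 ('C'): step: R->0, L->5 (L advanced); C->plug->D->R->A->L->A->refl->G->L'->B->R'->E->plug->E
Char 4 ('B'): step: R->1, L=5; B->plug->B->R->C->L->D->refl->B->L'->H->R'->C->plug->D
Char 5 ('H'): step: R->2, L=5; H->plug->H->R->D->L->F->refl->E->L'->G->R'->B->plug->B
Char 6 ('A'): step: R->3, L=5; A->plug->A->R->F->L->H->refl->C->L'->E->R'->E->plug->E
Char 7 ('B'): step: R->4, L=5; B->plug->B->R->C->L->D->refl->B->L'->H->R'->G->plug->G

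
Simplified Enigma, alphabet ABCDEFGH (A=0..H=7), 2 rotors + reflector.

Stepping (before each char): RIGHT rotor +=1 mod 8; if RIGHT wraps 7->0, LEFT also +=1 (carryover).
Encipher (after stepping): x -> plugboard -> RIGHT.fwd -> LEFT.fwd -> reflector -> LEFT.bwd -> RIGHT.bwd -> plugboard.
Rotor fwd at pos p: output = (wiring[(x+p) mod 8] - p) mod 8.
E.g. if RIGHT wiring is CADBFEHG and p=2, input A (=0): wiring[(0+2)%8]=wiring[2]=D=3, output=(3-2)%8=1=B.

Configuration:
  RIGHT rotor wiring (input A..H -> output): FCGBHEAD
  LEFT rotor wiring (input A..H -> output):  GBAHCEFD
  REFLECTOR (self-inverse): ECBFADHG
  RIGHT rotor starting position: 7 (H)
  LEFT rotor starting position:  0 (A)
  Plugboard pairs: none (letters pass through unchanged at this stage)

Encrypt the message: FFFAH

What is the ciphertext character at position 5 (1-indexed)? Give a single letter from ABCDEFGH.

Char 1 ('F'): step: R->0, L->1 (L advanced); F->plug->F->R->E->L->D->refl->F->L'->H->R'->E->plug->E
Char 2 ('F'): step: R->1, L=1; F->plug->F->R->H->L->F->refl->D->L'->E->R'->H->plug->H
Char 3 ('F'): step: R->2, L=1; F->plug->F->R->B->L->H->refl->G->L'->C->R'->D->plug->D
Char 4 ('A'): step: R->3, L=1; A->plug->A->R->G->L->C->refl->B->L'->D->R'->H->plug->H
Char 5 ('H'): step: R->4, L=1; H->plug->H->R->F->L->E->refl->A->L'->A->R'->B->plug->B

B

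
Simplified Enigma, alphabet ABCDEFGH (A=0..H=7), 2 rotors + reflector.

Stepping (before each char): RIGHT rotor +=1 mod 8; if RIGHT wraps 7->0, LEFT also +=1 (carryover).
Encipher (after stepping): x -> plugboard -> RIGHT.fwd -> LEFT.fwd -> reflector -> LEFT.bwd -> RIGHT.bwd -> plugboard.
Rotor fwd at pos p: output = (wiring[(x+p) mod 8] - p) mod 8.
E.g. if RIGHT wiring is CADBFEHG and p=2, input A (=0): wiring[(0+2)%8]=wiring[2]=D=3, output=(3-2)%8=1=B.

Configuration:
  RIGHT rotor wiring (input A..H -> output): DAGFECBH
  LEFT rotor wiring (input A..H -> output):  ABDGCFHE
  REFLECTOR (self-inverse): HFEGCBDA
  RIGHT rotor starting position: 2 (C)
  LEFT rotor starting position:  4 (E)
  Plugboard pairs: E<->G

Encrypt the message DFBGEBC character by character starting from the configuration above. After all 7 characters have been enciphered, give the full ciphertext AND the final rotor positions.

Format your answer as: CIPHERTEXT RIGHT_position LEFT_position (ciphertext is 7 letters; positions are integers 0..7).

Answer: HGHDGFG 1 5

Derivation:
Char 1 ('D'): step: R->3, L=4; D->plug->D->R->G->L->H->refl->A->L'->D->R'->H->plug->H
Char 2 ('F'): step: R->4, L=4; F->plug->F->R->E->L->E->refl->C->L'->H->R'->E->plug->G
Char 3 ('B'): step: R->5, L=4; B->plug->B->R->E->L->E->refl->C->L'->H->R'->H->plug->H
Char 4 ('G'): step: R->6, L=4; G->plug->E->R->A->L->G->refl->D->L'->C->R'->D->plug->D
Char 5 ('E'): step: R->7, L=4; E->plug->G->R->D->L->A->refl->H->L'->G->R'->E->plug->G
Char 6 ('B'): step: R->0, L->5 (L advanced); B->plug->B->R->A->L->A->refl->H->L'->C->R'->F->plug->F
Char 7 ('C'): step: R->1, L=5; C->plug->C->R->E->L->E->refl->C->L'->B->R'->E->plug->G
Final: ciphertext=HGHDGFG, RIGHT=1, LEFT=5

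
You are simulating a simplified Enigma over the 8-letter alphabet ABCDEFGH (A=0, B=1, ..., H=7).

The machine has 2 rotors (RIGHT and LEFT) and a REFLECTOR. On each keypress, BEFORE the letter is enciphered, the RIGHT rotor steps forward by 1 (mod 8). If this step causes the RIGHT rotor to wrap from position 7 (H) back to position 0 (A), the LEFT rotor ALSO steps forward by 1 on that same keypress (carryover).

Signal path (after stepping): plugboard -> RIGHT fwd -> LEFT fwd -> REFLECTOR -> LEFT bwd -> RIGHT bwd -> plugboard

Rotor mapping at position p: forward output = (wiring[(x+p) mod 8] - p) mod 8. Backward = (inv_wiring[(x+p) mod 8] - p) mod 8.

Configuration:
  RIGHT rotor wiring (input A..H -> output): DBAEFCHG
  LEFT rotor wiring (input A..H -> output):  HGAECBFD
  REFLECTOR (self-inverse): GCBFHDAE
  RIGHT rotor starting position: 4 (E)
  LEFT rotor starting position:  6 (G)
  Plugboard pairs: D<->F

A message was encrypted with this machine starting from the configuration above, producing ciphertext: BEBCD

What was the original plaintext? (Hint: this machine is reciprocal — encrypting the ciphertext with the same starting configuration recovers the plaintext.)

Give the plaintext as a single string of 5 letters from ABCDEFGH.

Char 1 ('B'): step: R->5, L=6; B->plug->B->R->C->L->B->refl->C->L'->E->R'->E->plug->E
Char 2 ('E'): step: R->6, L=6; E->plug->E->R->C->L->B->refl->C->L'->E->R'->H->plug->H
Char 3 ('B'): step: R->7, L=6; B->plug->B->R->E->L->C->refl->B->L'->C->R'->C->plug->C
Char 4 ('C'): step: R->0, L->7 (L advanced); C->plug->C->R->A->L->E->refl->H->L'->C->R'->F->plug->D
Char 5 ('D'): step: R->1, L=7; D->plug->F->R->G->L->C->refl->B->L'->D->R'->C->plug->C

Answer: EHCDC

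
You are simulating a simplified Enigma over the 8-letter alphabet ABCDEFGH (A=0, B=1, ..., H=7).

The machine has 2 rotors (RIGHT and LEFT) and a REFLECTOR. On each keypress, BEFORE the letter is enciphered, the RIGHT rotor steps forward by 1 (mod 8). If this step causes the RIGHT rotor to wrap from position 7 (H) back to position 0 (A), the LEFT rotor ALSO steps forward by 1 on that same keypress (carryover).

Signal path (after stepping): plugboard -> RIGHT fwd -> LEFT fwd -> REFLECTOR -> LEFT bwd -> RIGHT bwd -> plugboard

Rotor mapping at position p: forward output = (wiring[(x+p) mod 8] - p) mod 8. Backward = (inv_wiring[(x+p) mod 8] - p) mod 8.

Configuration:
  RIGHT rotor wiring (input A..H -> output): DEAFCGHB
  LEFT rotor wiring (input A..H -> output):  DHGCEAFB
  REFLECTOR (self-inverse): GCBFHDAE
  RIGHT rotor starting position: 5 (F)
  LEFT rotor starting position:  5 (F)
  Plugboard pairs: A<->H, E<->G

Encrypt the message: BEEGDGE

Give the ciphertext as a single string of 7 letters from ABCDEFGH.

Char 1 ('B'): step: R->6, L=5; B->plug->B->R->D->L->G->refl->A->L'->B->R'->A->plug->H
Char 2 ('E'): step: R->7, L=5; E->plug->G->R->H->L->H->refl->E->L'->C->R'->A->plug->H
Char 3 ('E'): step: R->0, L->6 (L advanced); E->plug->G->R->H->L->C->refl->B->L'->D->R'->A->plug->H
Char 4 ('G'): step: R->1, L=6; G->plug->E->R->F->L->E->refl->H->L'->A->R'->G->plug->E
Char 5 ('D'): step: R->2, L=6; D->plug->D->R->E->L->A->refl->G->L'->G->R'->A->plug->H
Char 6 ('G'): step: R->3, L=6; G->plug->E->R->G->L->G->refl->A->L'->E->R'->D->plug->D
Char 7 ('E'): step: R->4, L=6; E->plug->G->R->E->L->A->refl->G->L'->G->R'->A->plug->H

Answer: HHHEHDH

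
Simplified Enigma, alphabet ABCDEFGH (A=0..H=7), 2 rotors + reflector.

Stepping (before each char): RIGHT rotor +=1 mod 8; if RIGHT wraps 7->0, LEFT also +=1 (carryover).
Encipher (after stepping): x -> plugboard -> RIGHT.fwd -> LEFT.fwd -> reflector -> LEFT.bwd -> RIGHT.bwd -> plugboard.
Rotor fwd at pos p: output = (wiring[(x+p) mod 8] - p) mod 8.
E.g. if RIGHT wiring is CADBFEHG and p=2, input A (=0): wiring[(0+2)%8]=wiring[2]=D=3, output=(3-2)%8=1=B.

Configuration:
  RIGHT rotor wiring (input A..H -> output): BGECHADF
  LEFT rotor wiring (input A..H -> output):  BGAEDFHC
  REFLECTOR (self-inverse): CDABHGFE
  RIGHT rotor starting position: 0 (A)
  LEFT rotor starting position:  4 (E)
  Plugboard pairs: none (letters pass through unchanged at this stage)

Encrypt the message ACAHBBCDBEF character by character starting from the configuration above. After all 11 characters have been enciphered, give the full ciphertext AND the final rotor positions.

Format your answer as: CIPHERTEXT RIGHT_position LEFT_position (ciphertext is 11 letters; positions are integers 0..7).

Answer: EGCGCADEDBG 3 5

Derivation:
Char 1 ('A'): step: R->1, L=4; A->plug->A->R->F->L->C->refl->A->L'->H->R'->E->plug->E
Char 2 ('C'): step: R->2, L=4; C->plug->C->R->F->L->C->refl->A->L'->H->R'->G->plug->G
Char 3 ('A'): step: R->3, L=4; A->plug->A->R->H->L->A->refl->C->L'->F->R'->C->plug->C
Char 4 ('H'): step: R->4, L=4; H->plug->H->R->G->L->E->refl->H->L'->A->R'->G->plug->G
Char 5 ('B'): step: R->5, L=4; B->plug->B->R->G->L->E->refl->H->L'->A->R'->C->plug->C
Char 6 ('B'): step: R->6, L=4; B->plug->B->R->H->L->A->refl->C->L'->F->R'->A->plug->A
Char 7 ('C'): step: R->7, L=4; C->plug->C->R->H->L->A->refl->C->L'->F->R'->D->plug->D
Char 8 ('D'): step: R->0, L->5 (L advanced); D->plug->D->R->C->L->F->refl->G->L'->H->R'->E->plug->E
Char 9 ('B'): step: R->1, L=5; B->plug->B->R->D->L->E->refl->H->L'->G->R'->D->plug->D
Char 10 ('E'): step: R->2, L=5; E->plug->E->R->B->L->C->refl->A->L'->A->R'->B->plug->B
Char 11 ('F'): step: R->3, L=5; F->plug->F->R->G->L->H->refl->E->L'->D->R'->G->plug->G
Final: ciphertext=EGCGCADEDBG, RIGHT=3, LEFT=5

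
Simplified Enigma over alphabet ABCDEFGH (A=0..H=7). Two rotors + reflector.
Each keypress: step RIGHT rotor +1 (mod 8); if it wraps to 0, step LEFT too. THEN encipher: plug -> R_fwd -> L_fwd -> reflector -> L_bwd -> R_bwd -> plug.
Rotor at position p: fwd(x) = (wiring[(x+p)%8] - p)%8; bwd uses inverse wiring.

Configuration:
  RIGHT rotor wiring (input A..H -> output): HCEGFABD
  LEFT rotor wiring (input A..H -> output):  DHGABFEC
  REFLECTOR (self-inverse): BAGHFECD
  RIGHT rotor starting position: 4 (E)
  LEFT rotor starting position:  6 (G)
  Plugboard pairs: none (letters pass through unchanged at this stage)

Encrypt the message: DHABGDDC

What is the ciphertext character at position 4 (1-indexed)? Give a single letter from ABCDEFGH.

Char 1 ('D'): step: R->5, L=6; D->plug->D->R->C->L->F->refl->E->L'->B->R'->G->plug->G
Char 2 ('H'): step: R->6, L=6; H->plug->H->R->C->L->F->refl->E->L'->B->R'->C->plug->C
Char 3 ('A'): step: R->7, L=6; A->plug->A->R->E->L->A->refl->B->L'->D->R'->C->plug->C
Char 4 ('B'): step: R->0, L->7 (L advanced); B->plug->B->R->C->L->A->refl->B->L'->E->R'->C->plug->C

C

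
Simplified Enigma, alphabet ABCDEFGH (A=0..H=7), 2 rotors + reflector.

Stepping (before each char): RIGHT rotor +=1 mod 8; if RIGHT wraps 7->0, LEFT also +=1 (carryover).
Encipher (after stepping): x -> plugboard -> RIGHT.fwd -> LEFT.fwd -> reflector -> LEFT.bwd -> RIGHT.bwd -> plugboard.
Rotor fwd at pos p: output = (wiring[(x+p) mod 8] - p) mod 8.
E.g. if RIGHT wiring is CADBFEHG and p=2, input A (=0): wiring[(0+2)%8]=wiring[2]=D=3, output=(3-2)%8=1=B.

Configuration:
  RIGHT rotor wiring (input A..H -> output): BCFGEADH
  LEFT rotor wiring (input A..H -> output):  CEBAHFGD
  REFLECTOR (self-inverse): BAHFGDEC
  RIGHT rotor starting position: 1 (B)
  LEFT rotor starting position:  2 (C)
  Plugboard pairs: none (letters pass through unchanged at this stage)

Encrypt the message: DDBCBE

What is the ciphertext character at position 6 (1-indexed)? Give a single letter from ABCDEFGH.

Char 1 ('D'): step: R->2, L=2; D->plug->D->R->G->L->A->refl->B->L'->F->R'->F->plug->F
Char 2 ('D'): step: R->3, L=2; D->plug->D->R->A->L->H->refl->C->L'->H->R'->G->plug->G
Char 3 ('B'): step: R->4, L=2; B->plug->B->R->E->L->E->refl->G->L'->B->R'->G->plug->G
Char 4 ('C'): step: R->5, L=2; C->plug->C->R->C->L->F->refl->D->L'->D->R'->A->plug->A
Char 5 ('B'): step: R->6, L=2; B->plug->B->R->B->L->G->refl->E->L'->E->R'->D->plug->D
Char 6 ('E'): step: R->7, L=2; E->plug->E->R->H->L->C->refl->H->L'->A->R'->A->plug->A

A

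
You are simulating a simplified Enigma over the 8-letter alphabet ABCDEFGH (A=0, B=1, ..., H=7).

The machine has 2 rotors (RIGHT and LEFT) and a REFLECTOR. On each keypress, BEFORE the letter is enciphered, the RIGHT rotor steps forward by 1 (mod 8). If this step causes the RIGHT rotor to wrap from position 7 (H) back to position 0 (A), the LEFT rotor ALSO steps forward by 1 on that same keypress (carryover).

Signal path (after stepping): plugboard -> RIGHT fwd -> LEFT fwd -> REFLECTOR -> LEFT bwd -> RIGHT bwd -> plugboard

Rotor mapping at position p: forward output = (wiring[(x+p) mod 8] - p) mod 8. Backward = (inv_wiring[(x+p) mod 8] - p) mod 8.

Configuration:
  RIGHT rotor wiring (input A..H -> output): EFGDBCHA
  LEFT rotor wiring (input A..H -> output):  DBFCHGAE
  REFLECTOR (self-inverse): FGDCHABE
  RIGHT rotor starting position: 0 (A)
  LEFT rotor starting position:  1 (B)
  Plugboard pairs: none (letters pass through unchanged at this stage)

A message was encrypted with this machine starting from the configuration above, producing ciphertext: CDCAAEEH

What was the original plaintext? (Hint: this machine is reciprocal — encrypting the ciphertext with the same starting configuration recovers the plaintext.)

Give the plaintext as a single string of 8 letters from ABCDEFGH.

Char 1 ('C'): step: R->1, L=1; C->plug->C->R->C->L->B->refl->G->L'->D->R'->H->plug->H
Char 2 ('D'): step: R->2, L=1; D->plug->D->R->A->L->A->refl->F->L'->E->R'->A->plug->A
Char 3 ('C'): step: R->3, L=1; C->plug->C->R->H->L->C->refl->D->L'->G->R'->B->plug->B
Char 4 ('A'): step: R->4, L=1; A->plug->A->R->F->L->H->refl->E->L'->B->R'->F->plug->F
Char 5 ('A'): step: R->5, L=1; A->plug->A->R->F->L->H->refl->E->L'->B->R'->F->plug->F
Char 6 ('E'): step: R->6, L=1; E->plug->E->R->A->L->A->refl->F->L'->E->R'->H->plug->H
Char 7 ('E'): step: R->7, L=1; E->plug->E->R->E->L->F->refl->A->L'->A->R'->H->plug->H
Char 8 ('H'): step: R->0, L->2 (L advanced); H->plug->H->R->A->L->D->refl->C->L'->F->R'->B->plug->B

Answer: HABFFHHB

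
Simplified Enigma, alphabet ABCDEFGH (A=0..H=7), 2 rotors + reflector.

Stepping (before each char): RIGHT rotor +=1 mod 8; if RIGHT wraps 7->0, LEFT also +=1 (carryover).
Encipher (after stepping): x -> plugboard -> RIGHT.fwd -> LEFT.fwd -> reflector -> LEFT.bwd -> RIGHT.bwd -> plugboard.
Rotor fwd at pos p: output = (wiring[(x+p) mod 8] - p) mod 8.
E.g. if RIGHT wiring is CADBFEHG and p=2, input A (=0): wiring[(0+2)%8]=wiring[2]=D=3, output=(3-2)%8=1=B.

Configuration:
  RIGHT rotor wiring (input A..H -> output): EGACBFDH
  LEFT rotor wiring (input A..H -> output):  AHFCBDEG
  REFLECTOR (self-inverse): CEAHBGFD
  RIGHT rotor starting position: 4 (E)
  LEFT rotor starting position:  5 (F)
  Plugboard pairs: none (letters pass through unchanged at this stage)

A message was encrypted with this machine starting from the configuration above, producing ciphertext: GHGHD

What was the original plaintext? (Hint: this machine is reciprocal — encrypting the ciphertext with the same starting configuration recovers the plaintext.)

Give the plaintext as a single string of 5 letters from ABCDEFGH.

Answer: HEACB

Derivation:
Char 1 ('G'): step: R->5, L=5; G->plug->G->R->F->L->A->refl->C->L'->E->R'->H->plug->H
Char 2 ('H'): step: R->6, L=5; H->plug->H->R->H->L->E->refl->B->L'->C->R'->E->plug->E
Char 3 ('G'): step: R->7, L=5; G->plug->G->R->G->L->F->refl->G->L'->A->R'->A->plug->A
Char 4 ('H'): step: R->0, L->6 (L advanced); H->plug->H->R->H->L->F->refl->G->L'->A->R'->C->plug->C
Char 5 ('D'): step: R->1, L=6; D->plug->D->R->A->L->G->refl->F->L'->H->R'->B->plug->B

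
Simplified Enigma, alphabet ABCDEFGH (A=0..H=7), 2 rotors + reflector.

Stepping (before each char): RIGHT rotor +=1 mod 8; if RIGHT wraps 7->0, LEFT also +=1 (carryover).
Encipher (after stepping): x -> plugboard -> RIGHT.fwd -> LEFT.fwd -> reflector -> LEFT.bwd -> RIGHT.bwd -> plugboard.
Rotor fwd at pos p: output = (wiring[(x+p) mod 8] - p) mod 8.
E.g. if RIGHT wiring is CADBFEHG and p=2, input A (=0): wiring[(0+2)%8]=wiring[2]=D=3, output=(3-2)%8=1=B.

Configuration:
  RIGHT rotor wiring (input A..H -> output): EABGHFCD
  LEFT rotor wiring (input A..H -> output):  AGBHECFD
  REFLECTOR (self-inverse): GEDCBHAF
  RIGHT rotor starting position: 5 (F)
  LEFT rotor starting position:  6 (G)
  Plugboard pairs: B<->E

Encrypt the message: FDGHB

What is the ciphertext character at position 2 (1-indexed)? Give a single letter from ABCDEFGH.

Char 1 ('F'): step: R->6, L=6; F->plug->F->R->A->L->H->refl->F->L'->B->R'->G->plug->G
Char 2 ('D'): step: R->7, L=6; D->plug->D->R->C->L->C->refl->D->L'->E->R'->A->plug->A

A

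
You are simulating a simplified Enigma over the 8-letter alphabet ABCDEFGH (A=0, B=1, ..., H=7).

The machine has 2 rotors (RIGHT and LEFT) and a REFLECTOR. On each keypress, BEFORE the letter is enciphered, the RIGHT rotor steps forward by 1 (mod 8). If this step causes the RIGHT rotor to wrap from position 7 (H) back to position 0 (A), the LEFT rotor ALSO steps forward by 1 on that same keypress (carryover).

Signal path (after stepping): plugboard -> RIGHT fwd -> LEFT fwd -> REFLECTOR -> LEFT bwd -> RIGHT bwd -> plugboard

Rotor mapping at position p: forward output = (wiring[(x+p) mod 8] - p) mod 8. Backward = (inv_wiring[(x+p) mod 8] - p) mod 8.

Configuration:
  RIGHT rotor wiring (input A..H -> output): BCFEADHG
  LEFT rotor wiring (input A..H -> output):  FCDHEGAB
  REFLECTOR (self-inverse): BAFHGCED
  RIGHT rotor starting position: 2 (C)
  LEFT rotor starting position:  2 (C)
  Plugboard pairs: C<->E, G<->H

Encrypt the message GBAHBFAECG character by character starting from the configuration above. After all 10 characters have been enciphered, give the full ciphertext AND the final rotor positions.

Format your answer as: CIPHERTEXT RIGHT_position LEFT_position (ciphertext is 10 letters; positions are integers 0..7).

Char 1 ('G'): step: R->3, L=2; G->plug->H->R->C->L->C->refl->F->L'->B->R'->A->plug->A
Char 2 ('B'): step: R->4, L=2; B->plug->B->R->H->L->A->refl->B->L'->A->R'->H->plug->G
Char 3 ('A'): step: R->5, L=2; A->plug->A->R->G->L->D->refl->H->L'->F->R'->E->plug->C
Char 4 ('H'): step: R->6, L=2; H->plug->G->R->C->L->C->refl->F->L'->B->R'->A->plug->A
Char 5 ('B'): step: R->7, L=2; B->plug->B->R->C->L->C->refl->F->L'->B->R'->F->plug->F
Char 6 ('F'): step: R->0, L->3 (L advanced); F->plug->F->R->D->L->F->refl->C->L'->F->R'->C->plug->E
Char 7 ('A'): step: R->1, L=3; A->plug->A->R->B->L->B->refl->A->L'->H->R'->D->plug->D
Char 8 ('E'): step: R->2, L=3; E->plug->C->R->G->L->H->refl->D->L'->C->R'->B->plug->B
Char 9 ('C'): step: R->3, L=3; C->plug->E->R->D->L->F->refl->C->L'->F->R'->B->plug->B
Char 10 ('G'): step: R->4, L=3; G->plug->H->R->A->L->E->refl->G->L'->E->R'->A->plug->A
Final: ciphertext=AGCAFEDBBA, RIGHT=4, LEFT=3

Answer: AGCAFEDBBA 4 3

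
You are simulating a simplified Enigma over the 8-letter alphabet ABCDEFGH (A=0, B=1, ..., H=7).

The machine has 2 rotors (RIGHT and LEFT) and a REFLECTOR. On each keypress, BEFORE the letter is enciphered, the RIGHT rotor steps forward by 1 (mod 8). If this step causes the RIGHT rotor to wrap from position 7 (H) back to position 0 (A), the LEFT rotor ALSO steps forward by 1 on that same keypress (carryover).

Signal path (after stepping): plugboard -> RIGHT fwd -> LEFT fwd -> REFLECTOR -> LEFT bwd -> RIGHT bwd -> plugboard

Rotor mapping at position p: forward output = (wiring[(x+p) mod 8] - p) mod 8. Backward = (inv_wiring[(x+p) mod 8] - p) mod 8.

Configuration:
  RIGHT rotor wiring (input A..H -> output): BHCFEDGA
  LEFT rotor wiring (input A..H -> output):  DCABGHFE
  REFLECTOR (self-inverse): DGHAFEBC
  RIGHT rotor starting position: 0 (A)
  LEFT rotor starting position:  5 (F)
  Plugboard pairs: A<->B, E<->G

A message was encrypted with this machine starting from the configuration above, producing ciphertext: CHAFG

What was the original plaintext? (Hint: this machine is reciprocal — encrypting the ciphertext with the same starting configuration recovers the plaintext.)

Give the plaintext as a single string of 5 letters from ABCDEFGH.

Answer: BDGAE

Derivation:
Char 1 ('C'): step: R->1, L=5; C->plug->C->R->E->L->F->refl->E->L'->G->R'->A->plug->B
Char 2 ('H'): step: R->2, L=5; H->plug->H->R->F->L->D->refl->A->L'->B->R'->D->plug->D
Char 3 ('A'): step: R->3, L=5; A->plug->B->R->B->L->A->refl->D->L'->F->R'->E->plug->G
Char 4 ('F'): step: R->4, L=5; F->plug->F->R->D->L->G->refl->B->L'->H->R'->B->plug->A
Char 5 ('G'): step: R->5, L=5; G->plug->E->R->C->L->H->refl->C->L'->A->R'->G->plug->E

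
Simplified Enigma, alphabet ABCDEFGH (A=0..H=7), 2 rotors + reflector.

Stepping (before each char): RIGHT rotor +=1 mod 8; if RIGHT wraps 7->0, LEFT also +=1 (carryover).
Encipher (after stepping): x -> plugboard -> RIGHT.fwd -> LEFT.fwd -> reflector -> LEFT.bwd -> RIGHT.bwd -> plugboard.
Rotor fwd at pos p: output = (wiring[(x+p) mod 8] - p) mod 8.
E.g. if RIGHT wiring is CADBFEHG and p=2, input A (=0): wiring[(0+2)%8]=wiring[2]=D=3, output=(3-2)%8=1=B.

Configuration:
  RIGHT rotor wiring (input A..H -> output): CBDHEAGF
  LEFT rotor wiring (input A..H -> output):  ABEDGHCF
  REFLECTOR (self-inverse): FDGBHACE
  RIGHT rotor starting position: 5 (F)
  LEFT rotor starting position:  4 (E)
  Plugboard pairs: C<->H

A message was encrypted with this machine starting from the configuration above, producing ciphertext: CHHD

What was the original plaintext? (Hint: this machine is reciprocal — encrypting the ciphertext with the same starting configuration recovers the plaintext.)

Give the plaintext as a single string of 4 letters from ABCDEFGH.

Answer: AEDE

Derivation:
Char 1 ('C'): step: R->6, L=4; C->plug->H->R->C->L->G->refl->C->L'->A->R'->A->plug->A
Char 2 ('H'): step: R->7, L=4; H->plug->C->R->C->L->G->refl->C->L'->A->R'->E->plug->E
Char 3 ('H'): step: R->0, L->5 (L advanced); H->plug->C->R->D->L->D->refl->B->L'->H->R'->D->plug->D
Char 4 ('D'): step: R->1, L=5; D->plug->D->R->D->L->D->refl->B->L'->H->R'->E->plug->E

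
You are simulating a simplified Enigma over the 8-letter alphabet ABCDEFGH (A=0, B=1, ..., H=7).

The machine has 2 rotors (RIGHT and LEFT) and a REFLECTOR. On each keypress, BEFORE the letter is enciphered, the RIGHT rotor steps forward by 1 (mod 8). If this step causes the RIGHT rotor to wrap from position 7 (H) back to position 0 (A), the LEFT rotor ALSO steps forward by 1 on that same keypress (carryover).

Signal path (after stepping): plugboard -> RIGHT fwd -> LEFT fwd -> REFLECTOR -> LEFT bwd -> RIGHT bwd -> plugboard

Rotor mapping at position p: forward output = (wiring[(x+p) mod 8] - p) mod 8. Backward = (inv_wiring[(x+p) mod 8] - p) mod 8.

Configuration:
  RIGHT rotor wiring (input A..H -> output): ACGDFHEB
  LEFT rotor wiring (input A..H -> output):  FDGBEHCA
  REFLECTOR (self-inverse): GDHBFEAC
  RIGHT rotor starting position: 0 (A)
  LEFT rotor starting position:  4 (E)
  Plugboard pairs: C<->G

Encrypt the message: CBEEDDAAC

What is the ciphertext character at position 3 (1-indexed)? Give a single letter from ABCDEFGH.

Char 1 ('C'): step: R->1, L=4; C->plug->G->R->A->L->A->refl->G->L'->C->R'->C->plug->G
Char 2 ('B'): step: R->2, L=4; B->plug->B->R->B->L->D->refl->B->L'->E->R'->A->plug->A
Char 3 ('E'): step: R->3, L=4; E->plug->E->R->G->L->C->refl->H->L'->F->R'->F->plug->F

F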